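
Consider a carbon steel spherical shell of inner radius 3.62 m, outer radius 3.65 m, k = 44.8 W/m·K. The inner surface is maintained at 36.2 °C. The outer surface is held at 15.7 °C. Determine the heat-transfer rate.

Q = 4πk·ΔT/(1/r₁ − 1/r₂) = 4π × 44.8 × 20.5 / (1/3.62 − 1/3.65) = 5.08×10^6 W

Q = 5.08×10^6 W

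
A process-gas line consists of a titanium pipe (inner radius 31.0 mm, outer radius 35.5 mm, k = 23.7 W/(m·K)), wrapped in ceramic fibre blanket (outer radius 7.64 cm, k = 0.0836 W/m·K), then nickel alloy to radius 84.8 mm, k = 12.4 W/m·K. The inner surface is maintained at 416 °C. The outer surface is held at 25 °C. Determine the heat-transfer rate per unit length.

Q' = 268 W/m

Series thermal resistances, inner to outer:
  R'_titanium = ln(0.0355/0.0310)/(2πk) = 0.1355/(2π·23.7) = 9.102×10^-4 m·K/W
  R'_ceramic fibre blanket = ln(0.0764/0.0355)/(2πk) = 0.7664/(2π·0.0836) = 1.459 m·K/W
  R'_nickel alloy = ln(0.0848/0.0764)/(2πk) = 0.1043/(2π·12.4) = 0.001339 m·K/W
ΣR = 9.102×10^-4 + 1.459 + 0.001339 = 1.461 m·K/W
Q' = ΔT/ΣR = (416 °C − 25 °C)/1.461 = 268 W/m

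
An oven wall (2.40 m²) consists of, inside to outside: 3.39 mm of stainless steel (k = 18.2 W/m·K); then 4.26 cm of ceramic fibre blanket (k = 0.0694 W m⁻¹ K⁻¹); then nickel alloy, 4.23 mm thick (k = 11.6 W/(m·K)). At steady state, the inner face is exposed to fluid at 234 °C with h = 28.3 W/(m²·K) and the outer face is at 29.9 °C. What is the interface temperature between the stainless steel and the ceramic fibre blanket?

Resistance network (inner→outer):
  R_conv,in = 1/(hA) = 1/(28.3·2.40) = 0.01472 K/W
  R_stainless steel = L/(kA) = 0.00339/(18.2·2.40) = 7.761×10^-5 K/W
  R_ceramic fibre blanket = L/(kA) = 0.0426/(0.0694·2.40) = 0.2558 K/W
  R_nickel alloy = L/(kA) = 0.00423/(11.6·2.40) = 1.519×10^-4 K/W
ΣR = 0.01472 + 7.761×10^-5 + 0.2558 + 1.519×10^-4 = 0.2707 K/W
Q = ΔT/ΣR = (234 °C − 29.9 °C)/0.2707 = 754.0 W
From the inner boundary to the stainless steel/ceramic fibre blanket interface, ΣR_partial = 0.01480 K/W.
T_interface = T_in − Q·ΣR_partial = 234 °C − (754.0)(0.01480) = 223 °C

T = 223 °C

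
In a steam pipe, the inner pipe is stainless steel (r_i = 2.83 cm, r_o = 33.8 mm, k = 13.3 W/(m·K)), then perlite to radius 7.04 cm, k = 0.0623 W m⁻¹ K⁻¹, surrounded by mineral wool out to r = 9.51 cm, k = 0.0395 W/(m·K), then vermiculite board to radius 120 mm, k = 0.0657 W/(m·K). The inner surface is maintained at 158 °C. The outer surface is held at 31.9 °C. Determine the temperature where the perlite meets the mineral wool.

Treat each layer as a resistance in series:
  R'_stainless steel = ln(0.0338/0.0283)/(2πk) = 0.1776/(2π·13.3) = 0.002125 m·K/W
  R'_perlite = ln(0.0704/0.0338)/(2πk) = 0.7337/(2π·0.0623) = 1.874 m·K/W
  R'_mineral wool = ln(0.0951/0.0704)/(2πk) = 0.3007/(2π·0.0395) = 1.212 m·K/W
  R'_vermiculite board = ln(0.120/0.0951)/(2πk) = 0.2326/(2π·0.0657) = 0.5634 m·K/W
ΣR = 0.002125 + 1.874 + 1.212 + 0.5634 = 3.652 m·K/W
Q' = ΔT/ΣR = (158 °C − 31.9 °C)/3.652 = 34.53 W/m
From the inner boundary to the perlite/mineral wool interface, ΣR_partial = 1.876 m·K/W.
T_interface = T_in − Q'·ΣR_partial = 158 °C − (34.53)(1.876) = 93.2 °C

T = 93.2 °C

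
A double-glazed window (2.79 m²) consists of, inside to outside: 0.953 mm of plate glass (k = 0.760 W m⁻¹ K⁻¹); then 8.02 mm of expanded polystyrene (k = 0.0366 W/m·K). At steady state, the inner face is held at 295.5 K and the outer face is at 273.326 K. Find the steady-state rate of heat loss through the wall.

Q = 281 W

Series thermal resistances, inner to outer:
  R_plate glass = L/(kA) = 9.53×10^-4/(0.760·2.79) = 4.494×10^-4 K/W
  R_expanded polystyrene = L/(kA) = 0.00802/(0.0366·2.79) = 0.07854 K/W
ΣR = 4.494×10^-4 + 0.07854 = 0.07899 K/W
Q = ΔT/ΣR = (295.5 K − 273.326 K)/0.07899 = 281 W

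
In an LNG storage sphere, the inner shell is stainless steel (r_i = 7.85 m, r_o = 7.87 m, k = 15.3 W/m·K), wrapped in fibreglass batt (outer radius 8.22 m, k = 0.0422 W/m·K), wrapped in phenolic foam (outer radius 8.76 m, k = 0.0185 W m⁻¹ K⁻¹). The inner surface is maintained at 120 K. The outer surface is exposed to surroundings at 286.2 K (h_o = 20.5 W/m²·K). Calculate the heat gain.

Q = 3.91 kW

Treat each layer as a resistance in series:
  R_stainless steel = (1/7.85 − 1/7.87)/(4πk) = 3.237×10^-4/(4π·15.3) = 1.684×10^-6 K/W
  R_fibreglass batt = (1/7.87 − 1/8.22)/(4πk) = 0.005410/(4π·0.0422) = 0.01020 K/W
  R_phenolic foam = (1/8.22 − 1/8.76)/(4πk) = 0.007499/(4π·0.0185) = 0.03226 K/W
  R_conv,out = 1/(4πr²h) = 1/(4π·8.76²·20.5) = 5.059×10^-5 K/W
ΣR = 1.684×10^-6 + 0.01020 + 0.03226 + 5.059×10^-5 = 0.04251 K/W
Q = ΔT/ΣR = (120 K − 286.2 K)/0.04251 = -3910 W
(Negative Q ⇒ heat flows inward; heat gain = 3910 W.)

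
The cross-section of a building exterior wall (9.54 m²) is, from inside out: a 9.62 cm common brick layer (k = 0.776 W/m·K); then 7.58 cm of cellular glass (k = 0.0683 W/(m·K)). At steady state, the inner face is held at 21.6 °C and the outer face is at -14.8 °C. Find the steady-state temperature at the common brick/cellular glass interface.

Treat each layer as a resistance in series:
  R_common brick = L/(kA) = 0.0962/(0.776·9.54) = 0.01299 K/W
  R_cellular glass = L/(kA) = 0.0758/(0.0683·9.54) = 0.1163 K/W
ΣR = 0.01299 + 0.1163 = 0.1293 K/W
Q = ΔT/ΣR = (21.6 °C − -14.8 °C)/0.1293 = 281.5 W
From the inner boundary to the common brick/cellular glass interface, ΣR_partial = 0.01299 K/W.
T_interface = T_in − Q·ΣR_partial = 21.6 °C − (281.5)(0.01299) = 17.9 °C

T = 17.9 °C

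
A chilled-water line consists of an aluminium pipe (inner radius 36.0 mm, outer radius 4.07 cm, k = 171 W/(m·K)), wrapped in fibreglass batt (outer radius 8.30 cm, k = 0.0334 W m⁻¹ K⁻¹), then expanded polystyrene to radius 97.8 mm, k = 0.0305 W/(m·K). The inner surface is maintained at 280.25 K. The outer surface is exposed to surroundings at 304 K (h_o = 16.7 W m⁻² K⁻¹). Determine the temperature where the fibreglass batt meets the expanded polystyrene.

T = 298.8 K

Series thermal resistances, inner to outer:
  R'_aluminium = ln(0.0407/0.0360)/(2πk) = 0.1227/(2π·171) = 1.142×10^-4 m·K/W
  R'_fibreglass batt = ln(0.0830/0.0407)/(2πk) = 0.7126/(2π·0.0334) = 3.396 m·K/W
  R'_expanded polystyrene = ln(0.0978/0.0830)/(2πk) = 0.1641/(2π·0.0305) = 0.8562 m·K/W
  R'_conv,out = 1/(2πr h) = 1/(2π·0.0978·16.7) = 0.09745 m·K/W
ΣR = 1.142×10^-4 + 3.396 + 0.8562 + 0.09745 = 4.350 m·K/W
Q' = ΔT/ΣR = (280.25 K − 304 K)/4.350 = -5.460 W/m
From the inner boundary to the fibreglass batt/expanded polystyrene interface, ΣR_partial = 3.396 m·K/W.
T_interface = T_in − Q'·ΣR_partial = 280.25 K − (-5.460)(3.396) = 298.8 K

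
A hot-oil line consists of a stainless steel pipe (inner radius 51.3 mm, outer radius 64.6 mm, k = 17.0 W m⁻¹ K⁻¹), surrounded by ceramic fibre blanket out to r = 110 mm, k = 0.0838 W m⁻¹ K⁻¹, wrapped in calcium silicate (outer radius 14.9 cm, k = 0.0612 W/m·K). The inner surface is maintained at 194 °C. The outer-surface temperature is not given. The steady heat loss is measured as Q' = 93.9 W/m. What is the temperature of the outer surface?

Sum the resistances:
  R'_stainless steel = ln(0.0646/0.0513)/(2πk) = 0.2305/(2π·17.0) = 0.002158 m·K/W
  R'_ceramic fibre blanket = ln(0.110/0.0646)/(2πk) = 0.5323/(2π·0.0838) = 1.011 m·K/W
  R'_calcium silicate = ln(0.149/0.110)/(2πk) = 0.3035/(2π·0.0612) = 0.7892 m·K/W
ΣR = 1.802 m·K/W
ΔT = Q'·ΣR = 93.9 × 1.802 = 169.2 K
Heat flows outward, so T_out = T_in − ΔT = 194 − 169.2 = 24.8 °C

T_out = 24.8 °C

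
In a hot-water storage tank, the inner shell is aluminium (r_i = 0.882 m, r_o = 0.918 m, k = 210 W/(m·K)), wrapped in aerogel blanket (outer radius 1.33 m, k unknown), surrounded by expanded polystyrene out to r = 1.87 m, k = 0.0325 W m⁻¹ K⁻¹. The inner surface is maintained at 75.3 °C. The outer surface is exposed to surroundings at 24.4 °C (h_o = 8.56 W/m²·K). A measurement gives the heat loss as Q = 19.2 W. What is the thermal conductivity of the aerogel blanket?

k = 0.0127 W/m·K

ΣR = ΔT/Q = |75.3 − 24.4|/19.2 = 2.651 K/W
Known resistances:
  R_aluminium = (1/0.882 − 1/0.918)/(4πk) = 0.04446/(4π·210) = 1.685×10^-5 K/W
  R_expanded polystyrene = (1/1.33 − 1/1.87)/(4πk) = 0.2171/(4π·0.0325) = 0.5316 K/W
  R_conv,out = 1/(4πr²h) = 1/(4π·1.87²·8.56) = 0.002658 K/W
R_aerogel blanket = ΣR − ΣR_known = 2.651 − 0.5343 = 2.117 K/W
(1/r₁−1/r₂)/(4πk) = 2.117 ⇒ k = 0.3374/(4π·2.117) = 0.0127 W/m·K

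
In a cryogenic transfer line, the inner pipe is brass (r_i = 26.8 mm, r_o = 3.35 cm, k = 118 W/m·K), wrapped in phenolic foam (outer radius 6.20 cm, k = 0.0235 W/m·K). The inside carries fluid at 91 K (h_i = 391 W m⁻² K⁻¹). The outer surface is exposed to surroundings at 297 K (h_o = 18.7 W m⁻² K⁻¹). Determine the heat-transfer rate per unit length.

Treat each layer as a resistance in series:
  R'_conv,in = 1/(2πr h) = 1/(2π·0.0268·391) = 0.01519 m·K/W
  R'_brass = ln(0.0335/0.0268)/(2πk) = 0.2231/(2π·118) = 3.010×10^-4 m·K/W
  R'_phenolic foam = ln(0.0620/0.0335)/(2πk) = 0.6156/(2π·0.0235) = 4.169 m·K/W
  R'_conv,out = 1/(2πr h) = 1/(2π·0.0620·18.7) = 0.1373 m·K/W
ΣR = 0.01519 + 3.010×10^-4 + 4.169 + 0.1373 = 4.322 m·K/W
Q' = ΔT/ΣR = (91 K − 297 K)/4.322 = -47.7 W/m
(Negative Q' ⇒ heat flows inward; heat gain = 47.7 W/m.)

Q' = 47.7 W/m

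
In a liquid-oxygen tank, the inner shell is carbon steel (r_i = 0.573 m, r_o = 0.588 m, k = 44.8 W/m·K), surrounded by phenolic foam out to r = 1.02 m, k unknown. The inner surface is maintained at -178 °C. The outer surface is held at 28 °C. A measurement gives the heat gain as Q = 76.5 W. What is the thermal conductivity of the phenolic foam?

k = 0.0213 W/m·K

ΣR = ΔT/Q = |-178 − 28|/76.5 = 2.693 K/W
Known resistances:
  R_carbon steel = (1/0.573 − 1/0.588)/(4πk) = 0.04452/(4π·44.8) = 7.908×10^-5 K/W
R_phenolic foam = ΣR − ΣR_known = 2.693 − 7.908×10^-5 = 2.693 K/W
(1/r₁−1/r₂)/(4πk) = 2.693 ⇒ k = 0.7203/(4π·2.693) = 0.0213 W/m·K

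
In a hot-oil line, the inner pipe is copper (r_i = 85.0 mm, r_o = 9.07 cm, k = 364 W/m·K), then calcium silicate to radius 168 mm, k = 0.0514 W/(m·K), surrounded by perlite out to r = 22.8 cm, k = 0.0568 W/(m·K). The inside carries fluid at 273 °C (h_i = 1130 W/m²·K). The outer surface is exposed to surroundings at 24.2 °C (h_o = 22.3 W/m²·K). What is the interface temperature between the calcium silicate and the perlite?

Series thermal resistances, inner to outer:
  R'_conv,in = 1/(2πr h) = 1/(2π·0.0850·1130) = 0.001657 m·K/W
  R'_copper = ln(0.0907/0.0850)/(2πk) = 0.06491/(2π·364) = 2.838×10^-5 m·K/W
  R'_calcium silicate = ln(0.168/0.0907)/(2πk) = 0.6164/(2π·0.0514) = 1.909 m·K/W
  R'_perlite = ln(0.228/0.168)/(2πk) = 0.3054/(2π·0.0568) = 0.8557 m·K/W
  R'_conv,out = 1/(2πr h) = 1/(2π·0.228·22.3) = 0.03130 m·K/W
ΣR = 0.001657 + 2.838×10^-5 + 1.909 + 0.8557 + 0.03130 = 2.798 m·K/W
Q' = ΔT/ΣR = (273 °C − 24.2 °C)/2.798 = 88.92 W/m
From the inner boundary to the calcium silicate/perlite interface, ΣR_partial = 1.911 m·K/W.
T_interface = T_in − Q'·ΣR_partial = 273 °C − (88.92)(1.911) = 103 °C

T = 103 °C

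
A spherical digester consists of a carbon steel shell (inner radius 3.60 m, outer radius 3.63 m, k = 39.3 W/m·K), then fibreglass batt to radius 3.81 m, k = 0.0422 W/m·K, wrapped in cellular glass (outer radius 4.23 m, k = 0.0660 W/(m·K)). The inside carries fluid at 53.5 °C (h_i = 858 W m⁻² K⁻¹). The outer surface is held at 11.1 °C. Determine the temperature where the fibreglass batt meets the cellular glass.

Treat each layer as a resistance in series:
  R_conv,in = 1/(4πr²h) = 1/(4π·3.60²·858) = 7.156×10^-6 K/W
  R_carbon steel = (1/3.60 − 1/3.63)/(4πk) = 0.002296/(4π·39.3) = 4.648×10^-6 K/W
  R_fibreglass batt = (1/3.63 − 1/3.81)/(4πk) = 0.01301/(4π·0.0422) = 0.02454 K/W
  R_cellular glass = (1/3.81 − 1/4.23)/(4πk) = 0.02606/(4π·0.0660) = 0.03142 K/W
ΣR = 7.156×10^-6 + 4.648×10^-6 + 0.02454 + 0.03142 = 0.05597 K/W
Q = ΔT/ΣR = (53.5 °C − 11.1 °C)/0.05597 = 757.5 W
From the inner boundary to the fibreglass batt/cellular glass interface, ΣR_partial = 0.02455 K/W.
T_interface = T_in − Q·ΣR_partial = 53.5 °C − (757.5)(0.02455) = 34.9 °C

T = 34.9 °C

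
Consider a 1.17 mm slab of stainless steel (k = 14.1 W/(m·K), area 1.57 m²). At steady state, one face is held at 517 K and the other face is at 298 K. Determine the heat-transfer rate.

Q = 4.14×10^6 W

Q = kA·ΔT/L = 14.1 × 1.57 × |517 K − 298 K| / 0.00117 = 4.14×10^6 W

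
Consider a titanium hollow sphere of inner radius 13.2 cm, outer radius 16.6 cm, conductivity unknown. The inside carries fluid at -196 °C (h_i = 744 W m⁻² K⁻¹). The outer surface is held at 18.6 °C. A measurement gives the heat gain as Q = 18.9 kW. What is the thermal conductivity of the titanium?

k = 23.7 W/m·K

ΣR = ΔT/Q = |-196 − 18.6|/18900 = 0.01135 K/W
Known resistances:
  R_conv,in = 1/(4πr²h) = 1/(4π·0.132²·744) = 0.006139 K/W
R_titanium = ΣR − ΣR_known = 0.01135 − 0.006139 = 0.005211 K/W
(1/r₁−1/r₂)/(4πk) = 0.005211 ⇒ k = 1.552/(4π·0.005211) = 23.7 W/m·K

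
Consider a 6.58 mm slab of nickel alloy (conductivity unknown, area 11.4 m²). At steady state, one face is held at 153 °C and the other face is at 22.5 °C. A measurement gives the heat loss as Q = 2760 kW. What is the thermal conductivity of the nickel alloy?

k = 12.2 W/m·K

ΣR = ΔT/Q = |153 − 22.5|/2.76×10^6 = 4.728×10^-5 K/W
L/(kA) = 4.728×10^-5 ⇒ k = 0.00658/(4.728×10^-5·11.4) = 12.2 W/m·K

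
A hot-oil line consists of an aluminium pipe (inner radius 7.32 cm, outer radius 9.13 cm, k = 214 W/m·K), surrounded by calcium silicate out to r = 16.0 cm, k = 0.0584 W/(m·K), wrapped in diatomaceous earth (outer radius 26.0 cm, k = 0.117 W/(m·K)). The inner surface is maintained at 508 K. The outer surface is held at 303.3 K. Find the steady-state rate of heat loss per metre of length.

Q' = 93.5 W/m

Series thermal resistances, inner to outer:
  R'_aluminium = ln(0.0913/0.0732)/(2πk) = 0.2210/(2π·214) = 1.643×10^-4 m·K/W
  R'_calcium silicate = ln(0.160/0.0913)/(2πk) = 0.5610/(2π·0.0584) = 1.529 m·K/W
  R'_diatomaceous earth = ln(0.260/0.160)/(2πk) = 0.4855/(2π·0.117) = 0.6604 m·K/W
ΣR = 1.643×10^-4 + 1.529 + 0.6604 = 2.190 m·K/W
Q' = ΔT/ΣR = (508 K − 303.3 K)/2.190 = 93.5 W/m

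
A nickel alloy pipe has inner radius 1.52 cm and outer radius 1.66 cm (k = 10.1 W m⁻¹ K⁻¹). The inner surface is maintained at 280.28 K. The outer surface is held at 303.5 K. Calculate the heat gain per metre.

Q' = 16.7 kW/m

Q' = 2πk·ΔT/ln(r₂/r₁) = 2π × 10.1 × 23.22 / ln(0.0166/0.0152) = 16700 W/m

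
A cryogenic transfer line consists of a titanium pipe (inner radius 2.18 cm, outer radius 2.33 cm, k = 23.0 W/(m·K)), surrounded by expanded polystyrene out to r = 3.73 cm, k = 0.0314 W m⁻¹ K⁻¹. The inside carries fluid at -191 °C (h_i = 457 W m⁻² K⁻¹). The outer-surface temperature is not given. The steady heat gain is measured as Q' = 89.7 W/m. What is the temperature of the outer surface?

T_out = 24.4 °C

Sum the resistances:
  R'_conv,in = 1/(2πr h) = 1/(2π·0.0218·457) = 0.01598 m·K/W
  R'_titanium = ln(0.0233/0.0218)/(2πk) = 0.06654/(2π·23.0) = 4.605×10^-4 m·K/W
  R'_expanded polystyrene = ln(0.0373/0.0233)/(2πk) = 0.4705/(2π·0.0314) = 2.385 m·K/W
ΣR = 2.401 m·K/W
ΔT = Q'·ΣR = 89.7 × 2.401 = 215.4 K
Heat flows inward, so T_out = T_in + ΔT = -191 + 215.4 = 24.4 °C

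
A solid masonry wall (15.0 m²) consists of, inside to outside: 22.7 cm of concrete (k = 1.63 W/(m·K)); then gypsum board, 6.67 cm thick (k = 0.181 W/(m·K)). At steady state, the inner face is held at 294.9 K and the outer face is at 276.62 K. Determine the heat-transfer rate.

Series thermal resistances, inner to outer:
  R_concrete = L/(kA) = 0.227/(1.63·15.0) = 0.009284 K/W
  R_gypsum board = L/(kA) = 0.0667/(0.181·15.0) = 0.02457 K/W
ΣR = 0.009284 + 0.02457 = 0.03385 K/W
Q = ΔT/ΣR = (294.9 K − 276.62 K)/0.03385 = 540 W

Q = 540 W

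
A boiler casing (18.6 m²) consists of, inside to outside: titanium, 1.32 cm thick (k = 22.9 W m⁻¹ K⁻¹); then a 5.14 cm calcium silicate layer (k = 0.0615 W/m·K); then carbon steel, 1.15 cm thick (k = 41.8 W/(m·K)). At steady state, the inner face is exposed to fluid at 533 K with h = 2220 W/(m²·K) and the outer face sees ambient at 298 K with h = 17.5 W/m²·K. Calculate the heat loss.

Q = 4.89 kW

Series thermal resistances, inner to outer:
  R_conv,in = 1/(hA) = 1/(2220·18.6) = 2.422×10^-5 K/W
  R_titanium = L/(kA) = 0.0132/(22.9·18.6) = 3.099×10^-5 K/W
  R_calcium silicate = L/(kA) = 0.0514/(0.0615·18.6) = 0.04493 K/W
  R_carbon steel = L/(kA) = 0.0115/(41.8·18.6) = 1.479×10^-5 K/W
  R_conv,out = 1/(hA) = 1/(17.5·18.6) = 0.003072 K/W
ΣR = 2.422×10^-5 + 3.099×10^-5 + 0.04493 + 1.479×10^-5 + 0.003072 = 0.04807 K/W
Q = ΔT/ΣR = (533 K − 298 K)/0.04807 = 4890 W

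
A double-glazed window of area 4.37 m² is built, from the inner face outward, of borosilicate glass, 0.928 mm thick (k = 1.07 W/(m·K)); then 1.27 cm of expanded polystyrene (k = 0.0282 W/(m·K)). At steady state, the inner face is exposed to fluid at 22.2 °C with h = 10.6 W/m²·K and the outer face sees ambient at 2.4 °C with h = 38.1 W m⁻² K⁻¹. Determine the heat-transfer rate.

Q = 151 W

Treat each layer as a resistance in series:
  R_conv,in = 1/(hA) = 1/(10.6·4.37) = 0.02159 K/W
  R_borosilicate glass = L/(kA) = 9.28×10^-4/(1.07·4.37) = 1.985×10^-4 K/W
  R_expanded polystyrene = L/(kA) = 0.0127/(0.0282·4.37) = 0.1031 K/W
  R_conv,out = 1/(hA) = 1/(38.1·4.37) = 0.006006 K/W
ΣR = 0.02159 + 1.985×10^-4 + 0.1031 + 0.006006 = 0.1309 K/W
Q = ΔT/ΣR = (22.2 °C − 2.4 °C)/0.1309 = 151 W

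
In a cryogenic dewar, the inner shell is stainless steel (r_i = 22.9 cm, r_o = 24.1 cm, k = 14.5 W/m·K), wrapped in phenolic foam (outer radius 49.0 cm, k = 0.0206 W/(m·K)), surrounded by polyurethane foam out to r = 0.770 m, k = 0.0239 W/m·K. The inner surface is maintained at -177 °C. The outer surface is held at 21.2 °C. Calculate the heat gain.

Q = 18.7 W

Treat each layer as a resistance in series:
  R_stainless steel = (1/0.229 − 1/0.241)/(4πk) = 0.2174/(4π·14.5) = 0.001193 K/W
  R_phenolic foam = (1/0.241 − 1/0.490)/(4πk) = 2.109/(4π·0.0206) = 8.145 K/W
  R_polyurethane foam = (1/0.490 − 1/0.770)/(4πk) = 0.7421/(4π·0.0239) = 2.471 K/W
ΣR = 0.001193 + 8.145 + 2.471 = 10.62 K/W
Q = ΔT/ΣR = (-177 °C − 21.2 °C)/10.62 = -18.7 W
(Negative Q ⇒ heat flows inward; heat gain = 18.7 W.)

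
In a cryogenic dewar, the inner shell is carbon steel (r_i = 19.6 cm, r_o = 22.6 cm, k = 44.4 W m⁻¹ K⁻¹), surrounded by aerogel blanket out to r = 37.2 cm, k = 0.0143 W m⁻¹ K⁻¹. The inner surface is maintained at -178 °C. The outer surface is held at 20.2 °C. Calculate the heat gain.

Q = 20.5 W

Resistance network (inner→outer):
  R_carbon steel = (1/0.196 − 1/0.226)/(4πk) = 0.6773/(4π·44.4) = 0.001214 K/W
  R_aerogel blanket = (1/0.226 − 1/0.372)/(4πk) = 1.737/(4π·0.0143) = 9.664 K/W
ΣR = 0.001214 + 9.664 = 9.665 K/W
Q = ΔT/ΣR = (-178 °C − 20.2 °C)/9.665 = -20.5 W
(Negative Q ⇒ heat flows inward; heat gain = 20.5 W.)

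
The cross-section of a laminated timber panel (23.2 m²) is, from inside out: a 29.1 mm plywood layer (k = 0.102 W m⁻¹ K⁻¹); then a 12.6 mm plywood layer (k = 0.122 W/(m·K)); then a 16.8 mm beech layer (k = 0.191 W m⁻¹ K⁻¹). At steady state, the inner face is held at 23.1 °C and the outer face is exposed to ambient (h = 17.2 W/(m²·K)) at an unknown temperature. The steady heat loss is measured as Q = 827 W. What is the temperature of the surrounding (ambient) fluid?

T_out = 4.04 °C

Series resistances:
  R_plywood = L/(kA) = 0.0291/(0.102·23.2) = 0.01230 K/W
  R_plywood = L/(kA) = 0.0126/(0.122·23.2) = 0.004452 K/W
  R_beech = L/(kA) = 0.0168/(0.191·23.2) = 0.003791 K/W
  R_conv,out = 1/(hA) = 1/(17.2·23.2) = 0.002506 K/W
ΣR = 0.02305 K/W
ΔT = Q·ΣR = 827 × 0.02305 = 19.06 K
Heat flows outward, so T_out = T_in − ΔT = 23.1 − 19.06 = 4.04 °C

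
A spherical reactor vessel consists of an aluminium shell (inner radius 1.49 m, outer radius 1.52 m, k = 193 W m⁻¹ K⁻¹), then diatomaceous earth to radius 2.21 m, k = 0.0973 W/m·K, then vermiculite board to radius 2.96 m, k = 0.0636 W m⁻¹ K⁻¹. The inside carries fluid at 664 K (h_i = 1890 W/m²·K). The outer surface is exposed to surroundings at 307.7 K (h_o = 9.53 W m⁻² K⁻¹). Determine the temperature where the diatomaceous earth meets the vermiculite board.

Series thermal resistances, inner to outer:
  R_conv,in = 1/(4πr²h) = 1/(4π·1.49²·1890) = 1.897×10^-5 K/W
  R_aluminium = (1/1.49 − 1/1.52)/(4πk) = 0.01325/(4π·193) = 5.462×10^-6 K/W
  R_diatomaceous earth = (1/1.52 − 1/2.21)/(4πk) = 0.2054/(4π·0.0973) = 0.1680 K/W
  R_vermiculite board = (1/2.21 − 1/2.96)/(4πk) = 0.1147/(4π·0.0636) = 0.1435 K/W
  R_conv,out = 1/(4πr²h) = 1/(4π·2.96²·9.53) = 9.530×10^-4 K/W
ΣR = 1.897×10^-5 + 5.462×10^-6 + 0.1680 + 0.1435 + 9.530×10^-4 = 0.3125 K/W
Q = ΔT/ΣR = (664 K − 307.7 K)/0.3125 = 1140 W
From the inner boundary to the diatomaceous earth/vermiculite board interface, ΣR_partial = 0.1680 K/W.
T_interface = T_in − Q·ΣR_partial = 664 K − (1140)(0.1680) = 472 K

T = 472 K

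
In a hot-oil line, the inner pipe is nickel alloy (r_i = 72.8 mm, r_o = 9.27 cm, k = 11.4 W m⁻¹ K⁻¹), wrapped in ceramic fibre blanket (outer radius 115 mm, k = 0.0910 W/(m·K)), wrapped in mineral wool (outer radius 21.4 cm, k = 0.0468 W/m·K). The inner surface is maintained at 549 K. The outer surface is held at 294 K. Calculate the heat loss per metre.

Series thermal resistances, inner to outer:
  R'_nickel alloy = ln(0.0927/0.0728)/(2πk) = 0.2417/(2π·11.4) = 0.003374 m·K/W
  R'_ceramic fibre blanket = ln(0.115/0.0927)/(2πk) = 0.2156/(2π·0.0910) = 0.3770 m·K/W
  R'_mineral wool = ln(0.214/0.115)/(2πk) = 0.6210/(2π·0.0468) = 2.112 m·K/W
ΣR = 0.003374 + 0.3770 + 2.112 = 2.492 m·K/W
Q' = ΔT/ΣR = (549 K − 294 K)/2.492 = 102 W/m

Q' = 102 W/m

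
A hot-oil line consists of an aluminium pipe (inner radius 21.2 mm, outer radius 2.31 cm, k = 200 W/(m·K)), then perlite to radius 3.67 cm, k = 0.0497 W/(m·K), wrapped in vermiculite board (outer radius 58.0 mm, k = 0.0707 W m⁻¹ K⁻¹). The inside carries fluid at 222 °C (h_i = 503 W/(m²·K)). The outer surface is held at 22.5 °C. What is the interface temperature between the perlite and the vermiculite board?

Series thermal resistances, inner to outer:
  R'_conv,in = 1/(2πr h) = 1/(2π·0.0212·503) = 0.01493 m·K/W
  R'_aluminium = ln(0.0231/0.0212)/(2πk) = 0.08583/(2π·200) = 6.830×10^-5 m·K/W
  R'_perlite = ln(0.0367/0.0231)/(2πk) = 0.4629/(2π·0.0497) = 1.482 m·K/W
  R'_vermiculite board = ln(0.0580/0.0367)/(2πk) = 0.4577/(2π·0.0707) = 1.030 m·K/W
ΣR = 0.01493 + 6.830×10^-5 + 1.482 + 1.030 = 2.527 m·K/W
Q' = ΔT/ΣR = (222 °C − 22.5 °C)/2.527 = 78.95 W/m
From the inner boundary to the perlite/vermiculite board interface, ΣR_partial = 1.497 m·K/W.
T_interface = T_in − Q'·ΣR_partial = 222 °C − (78.95)(1.497) = 104 °C

T = 104 °C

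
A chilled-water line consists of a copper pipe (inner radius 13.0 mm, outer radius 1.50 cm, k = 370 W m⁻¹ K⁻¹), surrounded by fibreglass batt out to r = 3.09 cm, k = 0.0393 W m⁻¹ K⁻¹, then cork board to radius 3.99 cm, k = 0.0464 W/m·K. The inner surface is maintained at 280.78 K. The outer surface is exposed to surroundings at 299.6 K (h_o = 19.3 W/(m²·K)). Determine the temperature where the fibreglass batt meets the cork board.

Series thermal resistances, inner to outer:
  R'_copper = ln(0.0150/0.0130)/(2πk) = 0.1431/(2π·370) = 6.155×10^-5 m·K/W
  R'_fibreglass batt = ln(0.0309/0.0150)/(2πk) = 0.7227/(2π·0.0393) = 2.927 m·K/W
  R'_cork board = ln(0.0399/0.0309)/(2πk) = 0.2556/(2π·0.0464) = 0.8768 m·K/W
  R'_conv,out = 1/(2πr h) = 1/(2π·0.0399·19.3) = 0.2067 m·K/W
ΣR = 6.155×10^-5 + 2.927 + 0.8768 + 0.2067 = 4.011 m·K/W
Q' = ΔT/ΣR = (280.78 K − 299.6 K)/4.011 = -4.692 W/m
From the inner boundary to the fibreglass batt/cork board interface, ΣR_partial = 2.927 m·K/W.
T_interface = T_in − Q'·ΣR_partial = 280.78 K − (-4.692)(2.927) = 294.5 K

T = 294.5 K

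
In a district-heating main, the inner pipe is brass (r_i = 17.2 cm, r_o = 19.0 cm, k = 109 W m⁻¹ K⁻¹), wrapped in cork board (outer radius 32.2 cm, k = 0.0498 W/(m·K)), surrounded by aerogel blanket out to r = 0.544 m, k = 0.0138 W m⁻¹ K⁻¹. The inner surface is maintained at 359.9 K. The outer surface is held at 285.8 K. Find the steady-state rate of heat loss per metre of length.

Q' = 9.58 W/m

Series thermal resistances, inner to outer:
  R'_brass = ln(0.190/0.172)/(2πk) = 0.09953/(2π·109) = 1.453×10^-4 m·K/W
  R'_cork board = ln(0.322/0.190)/(2πk) = 0.5275/(2π·0.0498) = 1.686 m·K/W
  R'_aerogel blanket = ln(0.544/0.322)/(2πk) = 0.5244/(2π·0.0138) = 6.048 m·K/W
ΣR = 1.453×10^-4 + 1.686 + 6.048 = 7.734 m·K/W
Q' = ΔT/ΣR = (359.9 K − 285.8 K)/7.734 = 9.58 W/m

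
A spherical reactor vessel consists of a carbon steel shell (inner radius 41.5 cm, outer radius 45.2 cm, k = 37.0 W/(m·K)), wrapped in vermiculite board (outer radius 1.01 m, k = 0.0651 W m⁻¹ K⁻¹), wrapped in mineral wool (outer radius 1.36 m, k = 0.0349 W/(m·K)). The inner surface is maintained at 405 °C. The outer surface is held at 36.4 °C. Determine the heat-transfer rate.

Resistance network (inner→outer):
  R_carbon steel = (1/0.415 − 1/0.452)/(4πk) = 0.1972/(4π·37.0) = 4.242×10^-4 K/W
  R_vermiculite board = (1/0.452 − 1/1.01)/(4πk) = 1.222/(4π·0.0651) = 1.494 K/W
  R_mineral wool = (1/1.01 − 1/1.36)/(4πk) = 0.2548/(4π·0.0349) = 0.5810 K/W
ΣR = 4.242×10^-4 + 1.494 + 0.5810 = 2.075 K/W
Q = ΔT/ΣR = (405 °C − 36.4 °C)/2.075 = 178 W

Q = 178 W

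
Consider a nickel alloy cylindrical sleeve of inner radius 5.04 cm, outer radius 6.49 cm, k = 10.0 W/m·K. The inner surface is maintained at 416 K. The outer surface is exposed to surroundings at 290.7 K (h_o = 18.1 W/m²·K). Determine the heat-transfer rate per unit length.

Series thermal resistances, inner to outer:
  R'_nickel alloy = ln(0.0649/0.0504)/(2πk) = 0.2529/(2π·10.0) = 0.004024 m·K/W
  R'_conv,out = 1/(2πr h) = 1/(2π·0.0649·18.1) = 0.1355 m·K/W
ΣR = 0.004024 + 0.1355 = 0.1395 m·K/W
Q' = ΔT/ΣR = (416 K − 290.7 K)/0.1395 = 898 W/m

Q' = 898 W/m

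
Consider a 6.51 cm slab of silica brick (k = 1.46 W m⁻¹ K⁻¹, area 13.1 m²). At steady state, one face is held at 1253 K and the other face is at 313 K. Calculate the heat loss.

Q = kA·ΔT/L = 1.46 × 13.1 × |1253 K − 313 K| / 0.0651 = 2.76×10^5 W

Q = 276 kW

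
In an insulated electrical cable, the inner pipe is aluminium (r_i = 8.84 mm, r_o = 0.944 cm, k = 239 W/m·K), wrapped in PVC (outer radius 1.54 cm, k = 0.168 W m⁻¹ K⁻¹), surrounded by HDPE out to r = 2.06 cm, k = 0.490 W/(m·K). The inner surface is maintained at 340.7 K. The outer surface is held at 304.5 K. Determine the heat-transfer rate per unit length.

Series thermal resistances, inner to outer:
  R'_aluminium = ln(0.00944/0.00884)/(2πk) = 0.06567/(2π·239) = 4.373×10^-5 m·K/W
  R'_PVC = ln(0.0154/0.00944)/(2πk) = 0.4894/(2π·0.168) = 0.4636 m·K/W
  R'_HDPE = ln(0.0206/0.0154)/(2πk) = 0.2909/(2π·0.490) = 0.09449 m·K/W
ΣR = 4.373×10^-5 + 0.4636 + 0.09449 = 0.5581 m·K/W
Q' = ΔT/ΣR = (340.7 K − 304.5 K)/0.5581 = 64.9 W/m

Q' = 64.9 W/m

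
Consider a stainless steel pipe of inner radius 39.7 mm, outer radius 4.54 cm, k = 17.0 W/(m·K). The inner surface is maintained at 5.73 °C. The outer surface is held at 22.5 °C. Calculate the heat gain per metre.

Q' = 2πk·ΔT/ln(r₂/r₁) = 2π × 17.0 × 16.77 / ln(0.0454/0.0397) = 13400 W/m

Q' = 13.4 kW/m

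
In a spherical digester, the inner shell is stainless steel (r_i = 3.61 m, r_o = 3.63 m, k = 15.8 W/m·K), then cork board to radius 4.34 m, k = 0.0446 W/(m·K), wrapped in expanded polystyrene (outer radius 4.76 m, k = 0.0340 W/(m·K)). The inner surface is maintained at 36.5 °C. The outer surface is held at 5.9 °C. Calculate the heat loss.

Q = 239 W

Resistance network (inner→outer):
  R_stainless steel = (1/3.61 − 1/3.63)/(4πk) = 0.001526/(4π·15.8) = 7.687×10^-6 K/W
  R_cork board = (1/3.63 − 1/4.34)/(4πk) = 0.04507/(4π·0.0446) = 0.08041 K/W
  R_expanded polystyrene = (1/4.34 − 1/4.76)/(4πk) = 0.02033/(4π·0.0340) = 0.04758 K/W
ΣR = 7.687×10^-6 + 0.08041 + 0.04758 = 0.1280 K/W
Q = ΔT/ΣR = (36.5 °C − 5.9 °C)/0.1280 = 239 W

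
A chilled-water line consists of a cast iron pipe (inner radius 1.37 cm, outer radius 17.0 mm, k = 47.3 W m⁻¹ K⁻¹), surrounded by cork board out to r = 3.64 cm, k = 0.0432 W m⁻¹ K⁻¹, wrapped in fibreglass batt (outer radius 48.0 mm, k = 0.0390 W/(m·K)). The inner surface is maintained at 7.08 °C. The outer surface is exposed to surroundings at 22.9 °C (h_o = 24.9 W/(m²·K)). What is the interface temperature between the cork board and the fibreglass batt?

T = 18.0 °C

Series thermal resistances, inner to outer:
  R'_cast iron = ln(0.0170/0.0137)/(2πk) = 0.2158/(2π·47.3) = 7.262×10^-4 m·K/W
  R'_cork board = ln(0.0364/0.0170)/(2πk) = 0.7614/(2π·0.0432) = 2.805 m·K/W
  R'_fibreglass batt = ln(0.0480/0.0364)/(2πk) = 0.2766/(2π·0.0390) = 1.129 m·K/W
  R'_conv,out = 1/(2πr h) = 1/(2π·0.0480·24.9) = 0.1332 m·K/W
ΣR = 7.262×10^-4 + 2.805 + 1.129 + 0.1332 = 4.068 m·K/W
Q' = ΔT/ΣR = (7.08 °C − 22.9 °C)/4.068 = -3.889 W/m
From the inner boundary to the cork board/fibreglass batt interface, ΣR_partial = 2.806 m·K/W.
T_interface = T_in − Q'·ΣR_partial = 7.08 °C − (-3.889)(2.806) = 18.0 °C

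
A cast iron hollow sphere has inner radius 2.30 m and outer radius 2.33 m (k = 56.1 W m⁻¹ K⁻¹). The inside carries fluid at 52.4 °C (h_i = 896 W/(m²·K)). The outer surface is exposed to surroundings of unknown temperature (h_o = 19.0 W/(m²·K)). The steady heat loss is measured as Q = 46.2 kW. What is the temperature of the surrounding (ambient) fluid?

Series resistances:
  R_conv,in = 1/(4πr²h) = 1/(4π·2.30²·896) = 1.679×10^-5 K/W
  R_cast iron = (1/2.30 − 1/2.33)/(4πk) = 0.005598/(4π·56.1) = 7.941×10^-6 K/W
  R_conv,out = 1/(4πr²h) = 1/(4π·2.33²·19.0) = 7.715×10^-4 K/W
ΣR = 7.962×10^-4 K/W
ΔT = Q·ΣR = 46200 × 7.962×10^-4 = 36.78 K
Heat flows outward, so T_out = T_in − ΔT = 52.4 − 36.78 = 15.6 °C

T_out = 15.6 °C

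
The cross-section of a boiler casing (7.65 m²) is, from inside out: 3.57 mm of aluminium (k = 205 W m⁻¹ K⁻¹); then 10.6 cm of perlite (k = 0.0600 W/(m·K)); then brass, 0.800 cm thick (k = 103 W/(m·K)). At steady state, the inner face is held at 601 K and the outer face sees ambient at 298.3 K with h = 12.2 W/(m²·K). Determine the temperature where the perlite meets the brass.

Treat each layer as a resistance in series:
  R_aluminium = L/(kA) = 0.00357/(205·7.65) = 2.276×10^-6 K/W
  R_perlite = L/(kA) = 0.106/(0.0600·7.65) = 0.2309 K/W
  R_brass = L/(kA) = 0.00800/(103·7.65) = 1.015×10^-5 K/W
  R_conv,out = 1/(hA) = 1/(12.2·7.65) = 0.01071 K/W
ΣR = 2.276×10^-6 + 0.2309 + 1.015×10^-5 + 0.01071 = 0.2416 K/W
Q = ΔT/ΣR = (601 K − 298.3 K)/0.2416 = 1253 W
From the inner boundary to the perlite/brass interface, ΣR_partial = 0.2309 K/W.
T_interface = T_in − Q·ΣR_partial = 601 K − (1253)(0.2309) = 311.7 K

T = 311.7 K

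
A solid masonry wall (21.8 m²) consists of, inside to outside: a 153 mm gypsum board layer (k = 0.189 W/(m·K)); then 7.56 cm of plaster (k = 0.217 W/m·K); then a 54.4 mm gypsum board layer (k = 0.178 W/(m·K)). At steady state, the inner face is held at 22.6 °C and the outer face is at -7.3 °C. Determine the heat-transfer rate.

Q = 445 W

Resistance network (inner→outer):
  R_gypsum board = L/(kA) = 0.153/(0.189·21.8) = 0.03713 K/W
  R_plaster = L/(kA) = 0.0756/(0.217·21.8) = 0.01598 K/W
  R_gypsum board = L/(kA) = 0.0544/(0.178·21.8) = 0.01402 K/W
ΣR = 0.03713 + 0.01598 + 0.01402 = 0.06713 K/W
Q = ΔT/ΣR = (22.6 °C − -7.3 °C)/0.06713 = 445 W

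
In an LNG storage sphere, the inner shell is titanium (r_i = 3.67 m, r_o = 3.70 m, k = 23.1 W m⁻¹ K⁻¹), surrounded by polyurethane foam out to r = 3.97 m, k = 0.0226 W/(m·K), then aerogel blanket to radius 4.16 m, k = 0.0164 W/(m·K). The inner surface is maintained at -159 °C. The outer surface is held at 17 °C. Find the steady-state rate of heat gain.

Q = 1460 W

Treat each layer as a resistance in series:
  R_titanium = (1/3.67 − 1/3.70)/(4πk) = 0.002209/(4π·23.1) = 7.611×10^-6 K/W
  R_polyurethane foam = (1/3.70 − 1/3.97)/(4πk) = 0.01838/(4π·0.0226) = 0.06472 K/W
  R_aerogel blanket = (1/3.97 − 1/4.16)/(4πk) = 0.01150/(4π·0.0164) = 0.05582 K/W
ΣR = 7.611×10^-6 + 0.06472 + 0.05582 = 0.1205 K/W
Q = ΔT/ΣR = (-159 °C − 17 °C)/0.1205 = -1460 W
(Negative Q ⇒ heat flows inward; heat gain = 1460 W.)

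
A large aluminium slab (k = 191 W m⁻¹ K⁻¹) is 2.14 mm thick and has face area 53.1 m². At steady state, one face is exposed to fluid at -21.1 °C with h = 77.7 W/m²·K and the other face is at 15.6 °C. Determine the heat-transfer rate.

Q = 1.51×10^5 W

Series thermal resistances, inner to outer:
  R_conv,in = 1/(hA) = 1/(77.7·53.1) = 2.424×10^-4 K/W
  R_aluminium = L/(kA) = 0.00214/(191·53.1) = 2.110×10^-7 K/W
ΣR = 2.424×10^-4 + 2.110×10^-7 = 2.426×10^-4 K/W
Q = ΔT/ΣR = (-21.1 °C − 15.6 °C)/2.426×10^-4 = -1.51×10^5 W
(Negative Q ⇒ heat flows inward; heat gain = 1.51×10^5 W.)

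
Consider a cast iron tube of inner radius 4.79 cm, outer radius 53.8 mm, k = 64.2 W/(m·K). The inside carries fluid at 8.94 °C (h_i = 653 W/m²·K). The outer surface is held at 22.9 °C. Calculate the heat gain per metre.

Q' = 2.60 kW/m

Series thermal resistances, inner to outer:
  R'_conv,in = 1/(2πr h) = 1/(2π·0.0479·653) = 0.005088 m·K/W
  R'_cast iron = ln(0.0538/0.0479)/(2πk) = 0.1162/(2π·64.2) = 2.880×10^-4 m·K/W
ΣR = 0.005088 + 2.880×10^-4 = 0.005376 m·K/W
Q' = ΔT/ΣR = (8.94 °C − 22.9 °C)/0.005376 = -2600 W/m
(Negative Q' ⇒ heat flows inward; heat gain = 2600 W/m.)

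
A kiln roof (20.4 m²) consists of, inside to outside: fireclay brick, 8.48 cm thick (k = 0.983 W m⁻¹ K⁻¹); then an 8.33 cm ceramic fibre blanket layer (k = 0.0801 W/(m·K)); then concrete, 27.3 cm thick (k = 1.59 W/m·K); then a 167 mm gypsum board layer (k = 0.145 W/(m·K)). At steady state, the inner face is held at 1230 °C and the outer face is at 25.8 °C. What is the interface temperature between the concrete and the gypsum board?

Treat each layer as a resistance in series:
  R_fireclay brick = L/(kA) = 0.0848/(0.983·20.4) = 0.004229 K/W
  R_ceramic fibre blanket = L/(kA) = 0.0833/(0.0801·20.4) = 0.05098 K/W
  R_concrete = L/(kA) = 0.273/(1.59·20.4) = 0.008417 K/W
  R_gypsum board = L/(kA) = 0.167/(0.145·20.4) = 0.05646 K/W
ΣR = 0.004229 + 0.05098 + 0.008417 + 0.05646 = 0.1201 K/W
Q = ΔT/ΣR = (1230 °C − 25.8 °C)/0.1201 = 10030 W
From the inner boundary to the concrete/gypsum board interface, ΣR_partial = 0.06363 K/W.
T_interface = T_in − Q·ΣR_partial = 1230 °C − (10030)(0.06363) = 592 °C

T = 592 °C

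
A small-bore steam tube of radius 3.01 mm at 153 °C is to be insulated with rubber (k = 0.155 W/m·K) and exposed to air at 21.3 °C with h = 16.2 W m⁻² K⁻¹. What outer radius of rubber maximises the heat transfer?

For a cylinder, r_cr = k_ins/h = 0.155/16.2 = 0.00957 m = 0.957 cm

r_cr = 0.957 cm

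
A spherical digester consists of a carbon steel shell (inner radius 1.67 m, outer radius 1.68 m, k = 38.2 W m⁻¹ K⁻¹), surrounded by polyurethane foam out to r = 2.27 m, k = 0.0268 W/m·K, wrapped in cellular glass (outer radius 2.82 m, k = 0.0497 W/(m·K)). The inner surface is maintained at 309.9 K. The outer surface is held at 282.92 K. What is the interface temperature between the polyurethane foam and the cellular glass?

T = 289.1 K

Series thermal resistances, inner to outer:
  R_carbon steel = (1/1.67 − 1/1.68)/(4πk) = 0.003564/(4π·38.2) = 7.425×10^-6 K/W
  R_polyurethane foam = (1/1.68 − 1/2.27)/(4πk) = 0.1547/(4π·0.0268) = 0.4594 K/W
  R_cellular glass = (1/2.27 − 1/2.82)/(4πk) = 0.08592/(4π·0.0497) = 0.1376 K/W
ΣR = 7.425×10^-6 + 0.4594 + 0.1376 = 0.5970 K/W
Q = ΔT/ΣR = (309.9 K − 282.92 K)/0.5970 = 45.19 W
From the inner boundary to the polyurethane foam/cellular glass interface, ΣR_partial = 0.4594 K/W.
T_interface = T_in − Q·ΣR_partial = 309.9 K − (45.19)(0.4594) = 289.1 K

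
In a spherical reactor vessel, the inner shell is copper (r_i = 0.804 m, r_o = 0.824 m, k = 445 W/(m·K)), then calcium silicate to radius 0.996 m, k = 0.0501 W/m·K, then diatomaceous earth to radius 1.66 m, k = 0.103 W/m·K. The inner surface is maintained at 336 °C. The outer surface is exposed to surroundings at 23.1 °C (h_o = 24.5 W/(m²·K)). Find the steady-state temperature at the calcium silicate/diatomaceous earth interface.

Resistance network (inner→outer):
  R_copper = (1/0.804 − 1/0.824)/(4πk) = 0.03019/(4π·445) = 5.399×10^-6 K/W
  R_calcium silicate = (1/0.824 − 1/0.996)/(4πk) = 0.2096/(4π·0.0501) = 0.3329 K/W
  R_diatomaceous earth = (1/0.996 − 1/1.66)/(4πk) = 0.4016/(4π·0.103) = 0.3103 K/W
  R_conv,out = 1/(4πr²h) = 1/(4π·1.66²·24.5) = 0.001179 K/W
ΣR = 5.399×10^-6 + 0.3329 + 0.3103 + 0.001179 = 0.6444 K/W
Q = ΔT/ΣR = (336 °C − 23.1 °C)/0.6444 = 485.6 W
From the inner boundary to the calcium silicate/diatomaceous earth interface, ΣR_partial = 0.3329 K/W.
T_interface = T_in − Q·ΣR_partial = 336 °C − (485.6)(0.3329) = 174 °C

T = 174 °C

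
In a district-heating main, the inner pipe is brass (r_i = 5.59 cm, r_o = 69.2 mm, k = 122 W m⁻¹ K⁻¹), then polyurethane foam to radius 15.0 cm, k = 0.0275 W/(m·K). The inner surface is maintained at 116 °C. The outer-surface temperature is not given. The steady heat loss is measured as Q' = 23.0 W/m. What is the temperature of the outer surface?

T_out = 13.0 °C

Series resistances:
  R'_brass = ln(0.0692/0.0559)/(2πk) = 0.2134/(2π·122) = 2.784×10^-4 m·K/W
  R'_polyurethane foam = ln(0.150/0.0692)/(2πk) = 0.7736/(2π·0.0275) = 4.477 m·K/W
ΣR = 4.478 m·K/W
ΔT = Q'·ΣR = 23.0 × 4.478 = 103.0 K
Heat flows outward, so T_out = T_in − ΔT = 116 − 103.0 = 13.0 °C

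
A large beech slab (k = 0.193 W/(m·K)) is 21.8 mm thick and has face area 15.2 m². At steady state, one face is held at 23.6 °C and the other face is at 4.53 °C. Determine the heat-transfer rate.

Q = 2570 W

Q = kA·ΔT/L = 0.193 × 15.2 × |23.6 °C − 4.53 °C| / 0.0218 = 2570 W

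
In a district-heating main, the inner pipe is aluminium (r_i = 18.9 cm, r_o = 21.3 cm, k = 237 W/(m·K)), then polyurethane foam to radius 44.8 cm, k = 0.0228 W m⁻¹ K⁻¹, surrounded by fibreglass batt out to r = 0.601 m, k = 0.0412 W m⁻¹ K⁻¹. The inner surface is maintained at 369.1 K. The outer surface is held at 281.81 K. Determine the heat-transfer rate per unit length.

Q' = 13.8 W/m

Series thermal resistances, inner to outer:
  R'_aluminium = ln(0.213/0.189)/(2πk) = 0.1195/(2π·237) = 8.028×10^-5 m·K/W
  R'_polyurethane foam = ln(0.448/0.213)/(2πk) = 0.7435/(2π·0.0228) = 5.190 m·K/W
  R'_fibreglass batt = ln(0.601/0.448)/(2πk) = 0.2938/(2π·0.0412) = 1.135 m·K/W
ΣR = 8.028×10^-5 + 5.190 + 1.135 = 6.325 m·K/W
Q' = ΔT/ΣR = (369.1 K − 281.81 K)/6.325 = 13.8 W/m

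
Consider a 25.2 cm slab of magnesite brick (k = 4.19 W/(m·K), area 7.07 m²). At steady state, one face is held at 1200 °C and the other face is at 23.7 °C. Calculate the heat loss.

Q = 138 kW

Q = kA·ΔT/L = 4.19 × 7.07 × |1200 °C − 23.7 °C| / 0.252 = 1.38×10^5 W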